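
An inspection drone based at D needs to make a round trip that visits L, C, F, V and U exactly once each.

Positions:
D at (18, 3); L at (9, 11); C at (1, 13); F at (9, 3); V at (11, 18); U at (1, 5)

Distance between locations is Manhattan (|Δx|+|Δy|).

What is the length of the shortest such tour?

Minimum total distance: 68.

D - L - C - F - V - U - D: 17+10+18+17+23+19 = 104
D - L - C - F - U - V - D: 17+10+18+10+23+22 = 100
D - L - C - V - F - U - D: 17+10+15+17+10+19 = 88
D - L - C - V - U - F - D: 17+10+15+23+10+9 = 84
D - L - C - U - F - V - D: 17+10+8+10+17+22 = 84
D - L - C - U - V - F - D: 17+10+8+23+17+9 = 84
D - L - F - C - V - U - D: 17+8+18+15+23+19 = 100
D - L - F - C - U - V - D: 17+8+18+8+23+22 = 96
D - L - F - V - C - U - D: 17+8+17+15+8+19 = 84
D - L - F - V - U - C - D: 17+8+17+23+8+27 = 100
D - L - F - U - C - V - D: 17+8+10+8+15+22 = 80
D - L - F - U - V - C - D: 17+8+10+23+15+27 = 100
D - L - V - C - F - U - D: 17+9+15+18+10+19 = 88
D - L - V - C - U - F - D: 17+9+15+8+10+9 = 68
… (46 more)
The minimum is 68.
One optimal route: D → L → V → C → U → F → D (or its reverse).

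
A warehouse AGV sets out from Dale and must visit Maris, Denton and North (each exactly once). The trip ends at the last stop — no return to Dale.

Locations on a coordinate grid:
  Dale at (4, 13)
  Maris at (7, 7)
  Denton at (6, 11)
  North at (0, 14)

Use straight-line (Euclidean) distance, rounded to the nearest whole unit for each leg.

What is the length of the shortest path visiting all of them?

There are 3! = 6 possible orderings.
Dale → Maris → Denton → North: 7+4+7 = 18
Dale → Maris → North → Denton: 7+10+7 = 24
Dale → Denton → Maris → North: 3+4+10 = 17
Dale → Denton → North → Maris: 3+7+10 = 20
Dale → North → Maris → Denton: 4+10+4 = 18
Dale → North → Denton → Maris: 4+7+4 = 15
The minimum is 15.
One shortest path: Dale → North → Denton → Maris.

Minimum one-way distance = 15.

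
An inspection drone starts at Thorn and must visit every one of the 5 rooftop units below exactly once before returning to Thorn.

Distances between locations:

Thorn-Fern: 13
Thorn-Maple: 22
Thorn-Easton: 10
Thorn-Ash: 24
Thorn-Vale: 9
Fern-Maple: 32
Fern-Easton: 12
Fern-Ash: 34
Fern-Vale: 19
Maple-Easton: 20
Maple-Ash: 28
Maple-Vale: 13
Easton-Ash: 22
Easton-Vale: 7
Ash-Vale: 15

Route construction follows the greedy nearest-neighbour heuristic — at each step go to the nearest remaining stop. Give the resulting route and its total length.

Total distance 112 via the nearest-neighbour route Thorn → Vale → Easton → Fern → Maple → Ash → Thorn.

From Thorn: distances to unvisited — Vale=9, Easton=10, Fern=13, Maple=22, Ash=24. Nearest is Vale (9).
From Vale: distances to unvisited — Easton=7, Maple=13, Ash=15, Fern=19. Nearest is Easton (7).
From Easton: distances to unvisited — Fern=12, Maple=20, Ash=22. Nearest is Fern (12).
From Fern: distances to unvisited — Maple=32, Ash=34. Nearest is Maple (32).
From Maple: distances to unvisited — Ash=28. Nearest is Ash (28).
Return Ash→Thorn: 24.
Total = 9 + 7 + 12 + 32 + 28 + 24 = 112.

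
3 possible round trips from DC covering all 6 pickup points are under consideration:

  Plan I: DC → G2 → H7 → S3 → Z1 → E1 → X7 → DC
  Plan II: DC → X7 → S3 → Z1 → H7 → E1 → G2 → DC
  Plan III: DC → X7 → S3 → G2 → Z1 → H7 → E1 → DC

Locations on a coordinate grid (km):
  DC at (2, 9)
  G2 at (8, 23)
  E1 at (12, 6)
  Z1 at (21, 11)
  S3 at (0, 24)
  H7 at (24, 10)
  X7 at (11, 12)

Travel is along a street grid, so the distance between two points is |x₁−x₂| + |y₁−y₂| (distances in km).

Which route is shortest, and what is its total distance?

Plan I: 20 + 29 + 38 + 34 + 14 + 7 + 12 = 154
Plan II: 12 + 23 + 34 + 4 + 16 + 21 + 20 = 130
Plan III: 12 + 23 + 9 + 25 + 4 + 16 + 13 = 102

102 km — Plan III is the shortest.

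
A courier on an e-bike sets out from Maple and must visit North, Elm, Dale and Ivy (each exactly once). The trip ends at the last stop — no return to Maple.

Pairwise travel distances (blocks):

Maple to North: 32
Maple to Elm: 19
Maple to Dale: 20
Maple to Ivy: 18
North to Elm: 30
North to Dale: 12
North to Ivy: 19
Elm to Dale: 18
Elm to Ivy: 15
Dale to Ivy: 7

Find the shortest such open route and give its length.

There are 4! = 24 possible orderings.
Maple → North → Elm → Dale → Ivy: 32+30+18+7 = 87
Maple → North → Elm → Ivy → Dale: 32+30+15+7 = 84
Maple → North → Dale → Elm → Ivy: 32+12+18+15 = 77
Maple → North → Dale → Ivy → Elm: 32+12+7+15 = 66
Maple → North → Ivy → Elm → Dale: 32+19+15+18 = 84
Maple → North → Ivy → Dale → Elm: 32+19+7+18 = 76
Maple → Elm → North → Dale → Ivy: 19+30+12+7 = 68
Maple → Elm → North → Ivy → Dale: 19+30+19+7 = 75
Maple → Elm → Dale → North → Ivy: 19+18+12+19 = 68
Maple → Elm → Dale → Ivy → North: 19+18+7+19 = 63
Maple → Elm → Ivy → North → Dale: 19+15+19+12 = 65
Maple → Elm → Ivy → Dale → North: 19+15+7+12 = 53
Maple → Dale → North → Elm → Ivy: 20+12+30+15 = 77
Maple → Dale → North → Ivy → Elm: 20+12+19+15 = 66
… (10 more)
The minimum is 53.
One shortest path: Maple → Elm → Ivy → Dale → North.

Minimum one-way distance = 53 blocks.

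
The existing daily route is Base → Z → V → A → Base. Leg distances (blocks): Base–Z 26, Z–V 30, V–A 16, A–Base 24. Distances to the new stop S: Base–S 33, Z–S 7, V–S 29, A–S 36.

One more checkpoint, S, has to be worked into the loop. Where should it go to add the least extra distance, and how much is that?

Insertion cost between consecutive stops i–j is d(i,S) + d(S,j) − d(i,j):
  between Base and Z: 33 + 7 − 26 = 14
  between Z and V: 7 + 29 − 30 = 6
  between V and A: 29 + 36 − 16 = 49
  between A and Base: 36 + 33 − 24 = 45
Cheapest insertion is between Z and V, adding 6.
New total = 96 + 6 = 102.

Minimum extra distance: 6 blocks, inserting S between Z and V.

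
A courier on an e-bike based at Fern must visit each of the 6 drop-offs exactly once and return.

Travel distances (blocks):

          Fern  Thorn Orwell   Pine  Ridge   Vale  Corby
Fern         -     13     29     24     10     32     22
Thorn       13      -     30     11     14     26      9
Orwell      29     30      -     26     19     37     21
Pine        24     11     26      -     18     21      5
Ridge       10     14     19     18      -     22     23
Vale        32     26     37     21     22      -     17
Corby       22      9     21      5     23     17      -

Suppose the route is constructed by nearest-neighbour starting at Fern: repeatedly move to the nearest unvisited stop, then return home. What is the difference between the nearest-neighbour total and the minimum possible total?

Fern: Ridge=10, Thorn=13, Corby=22, Pine=24, Orwell=29, Vale=32 ⇒ Ridge
Ridge: Thorn=14, Pine=18, Orwell=19, Vale=22, Corby=23 ⇒ Thorn
Thorn: Corby=9, Pine=11, Vale=26, Orwell=30 ⇒ Corby
Corby: Pine=5, Vale=17, Orwell=21 ⇒ Pine
Pine: Vale=21, Orwell=26 ⇒ Vale
Vale: Orwell=37 ⇒ Orwell
NN route Fern → Ridge → Thorn → Corby → Pine → Vale → Orwell → Fern costs 125.
Optimal: Fern → Thorn → Pine → Vale → Corby → Orwell → Ridge → Fern costs 112 (by enumerating all 360 distinct tours).
Excess = 125 − 112 = 13.

The nearest-neighbour route is 13 blocks longer than optimal.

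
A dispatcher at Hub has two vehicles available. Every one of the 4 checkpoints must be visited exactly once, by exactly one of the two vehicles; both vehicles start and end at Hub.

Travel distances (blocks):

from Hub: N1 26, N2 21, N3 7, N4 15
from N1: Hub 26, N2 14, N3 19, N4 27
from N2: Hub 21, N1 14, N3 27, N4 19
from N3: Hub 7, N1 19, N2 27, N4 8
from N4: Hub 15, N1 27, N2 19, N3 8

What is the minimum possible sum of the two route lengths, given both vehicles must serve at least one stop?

Minimum combined distance: 88 blocks.

Try each way of splitting the stops between the two vehicles (each non-empty) and, for each split, find the best tour for each vehicle:
  {N1} + {N2, N3, N4}: 52 + 55 = 107
  {N2} + {N1, N3, N4}: 42 + 68 = 110
  {N1, N2} + {N3, N4}: 61 + 30 = 91
  {N3} + {N1, N2, N4}: 14 + 74 = 88
  {N1, N3} + {N2, N4}: 52 + 55 = 107
  {N2, N3} + {N1, N4}: 55 + 68 = 123
  … (7 splits in total)
Best: vehicle 1 Hub → N3 → Hub = 14; vehicle 2 Hub → N1 → N2 → N4 → Hub = 74; combined 88.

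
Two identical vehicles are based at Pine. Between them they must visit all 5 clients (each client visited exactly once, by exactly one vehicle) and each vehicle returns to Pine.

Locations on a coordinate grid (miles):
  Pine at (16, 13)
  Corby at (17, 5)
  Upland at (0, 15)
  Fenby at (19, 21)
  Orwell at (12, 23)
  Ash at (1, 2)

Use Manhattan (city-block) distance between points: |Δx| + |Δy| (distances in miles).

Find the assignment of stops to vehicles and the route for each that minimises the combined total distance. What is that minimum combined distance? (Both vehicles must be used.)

There are 2^4 − 1 = 15 ways to divide the 5 stops into two non-empty groups. For each, the best each vehicle can do is its own shortest tour through its group:
  {Corby} + {Upland, Fenby, Orwell, Ash}: 18 + 80 = 98
  {Upland} + {Corby, Fenby, Orwell, Ash}: 36 + 80 = 116
  {Corby, Upland} + {Fenby, Orwell, Ash}: 54 + 78 = 132
  {Fenby} + {Corby, Upland, Orwell, Ash}: 22 + 76 = 98
  {Corby, Fenby} + {Upland, Orwell, Ash}: 38 + 74 = 112
  {Upland, Fenby} + {Corby, Orwell, Ash}: 54 + 74 = 128
  … (15 splits in total)
  {Fenby, Orwell} + {Corby, Upland, Ash}: 34 + 60 = 94  ← best
Best: vehicle 1 Pine → Fenby → Orwell → Pine = 34; vehicle 2 Pine → Corby → Ash → Upland → Pine = 60; combined 94.

94 miles — the smallest possible combined total.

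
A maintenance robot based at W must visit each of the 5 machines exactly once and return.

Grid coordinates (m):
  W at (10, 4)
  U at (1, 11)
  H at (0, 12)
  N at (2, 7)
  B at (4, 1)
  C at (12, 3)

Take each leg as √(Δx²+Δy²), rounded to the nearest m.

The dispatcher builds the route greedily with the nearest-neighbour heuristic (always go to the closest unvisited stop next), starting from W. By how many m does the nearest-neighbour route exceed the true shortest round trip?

The nearest-neighbour route is 1 m longer than optimal.

From W: C=2, B=7, N=9, U=11, H=13 → choose C (2).
From C: B=8, N=11, U=14, H=15 → choose B (8).
From B: N=6, U=10, H=12 → choose N (6).
From N: U=4, H=5 → choose U (4).
From U: H=1 → choose H (1).
NN route W → C → B → N → U → H → W costs 34.
Optimal: W → U → H → N → B → C → W costs 33 (by enumerating all 60 distinct tours).
Excess = 34 − 33 = 1.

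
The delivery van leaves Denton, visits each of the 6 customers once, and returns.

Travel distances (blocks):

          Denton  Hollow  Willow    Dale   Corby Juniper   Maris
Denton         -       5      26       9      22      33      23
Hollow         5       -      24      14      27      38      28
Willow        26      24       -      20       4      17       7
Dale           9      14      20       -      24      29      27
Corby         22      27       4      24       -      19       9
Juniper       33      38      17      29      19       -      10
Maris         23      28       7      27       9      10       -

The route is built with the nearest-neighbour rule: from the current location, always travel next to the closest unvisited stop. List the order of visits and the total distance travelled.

Total distance 95 blocks via the nearest-neighbour route Denton → Hollow → Dale → Willow → Corby → Maris → Juniper → Denton.

Denton → [Hollow:5 / Dale:9 / Corby:22 / Maris:23 / Willow:26 / Juniper:33] → Hollow (5)
Hollow → [Dale:14 / Willow:24 / Corby:27 / Maris:28 / Juniper:38] → Dale (14)
Dale → [Willow:20 / Corby:24 / Maris:27 / Juniper:29] → Willow (20)
Willow → [Corby:4 / Maris:7 / Juniper:17] → Corby (4)
Corby → [Maris:9 / Juniper:19] → Maris (9)
Maris → [Juniper:10] → Juniper (10)
Return Juniper→Denton: 33.
Total = 5 + 14 + 20 + 4 + 9 + 10 + 33 = 95.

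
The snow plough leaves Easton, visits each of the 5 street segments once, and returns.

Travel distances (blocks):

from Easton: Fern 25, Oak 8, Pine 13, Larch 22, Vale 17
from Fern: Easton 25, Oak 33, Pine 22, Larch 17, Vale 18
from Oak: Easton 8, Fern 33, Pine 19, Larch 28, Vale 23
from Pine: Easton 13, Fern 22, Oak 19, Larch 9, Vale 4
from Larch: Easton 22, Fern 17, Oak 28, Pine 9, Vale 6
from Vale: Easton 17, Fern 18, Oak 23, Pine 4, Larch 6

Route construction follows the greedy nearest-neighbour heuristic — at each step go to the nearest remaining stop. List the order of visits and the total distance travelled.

At Easton the remaining stops are Oak 8, Pine 13, Vale 17, Larch 22, Fern 25; go to Oak.
At Oak the remaining stops are Pine 19, Vale 23, Larch 28, Fern 33; go to Pine.
At Pine the remaining stops are Vale 4, Larch 9, Fern 22; go to Vale.
At Vale the remaining stops are Larch 6, Fern 18; go to Larch.
At Larch the remaining stops are Fern 17; go to Fern.
Return Fern→Easton: 25.
Total = 8 + 19 + 4 + 6 + 17 + 25 = 79.

Total distance 79 blocks via the nearest-neighbour route Easton → Oak → Pine → Vale → Larch → Fern → Easton.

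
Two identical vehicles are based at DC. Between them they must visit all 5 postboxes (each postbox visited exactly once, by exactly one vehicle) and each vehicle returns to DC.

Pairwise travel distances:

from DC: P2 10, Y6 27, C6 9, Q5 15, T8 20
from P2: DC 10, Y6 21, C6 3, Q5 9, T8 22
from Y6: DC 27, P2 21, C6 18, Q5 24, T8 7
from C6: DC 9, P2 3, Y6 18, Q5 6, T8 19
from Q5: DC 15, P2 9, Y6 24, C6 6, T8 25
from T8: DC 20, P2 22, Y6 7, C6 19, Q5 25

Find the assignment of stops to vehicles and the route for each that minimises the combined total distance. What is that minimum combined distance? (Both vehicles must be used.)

Check every non-empty split of the stops between the two vehicles; for each half take its own optimal tour:
  {P2} + {Y6, C6, Q5, T8}: 20 + 66 = 86
  {Y6} + {P2, C6, Q5, T8}: 54 + 64 = 118
  {P2, Y6} + {C6, Q5, T8}: 58 + 60 = 118
  {C6} + {P2, Y6, Q5, T8}: 18 + 70 = 88
  {P2, C6} + {Y6, Q5, T8}: 22 + 66 = 88
  {Y6, C6} + {P2, Q5, T8}: 54 + 64 = 118
  … (15 splits in total)
Best: vehicle 1 DC → P2 → DC = 20; vehicle 2 DC → C6 → Q5 → Y6 → T8 → DC = 66; combined 86.

Minimum combined distance: 86.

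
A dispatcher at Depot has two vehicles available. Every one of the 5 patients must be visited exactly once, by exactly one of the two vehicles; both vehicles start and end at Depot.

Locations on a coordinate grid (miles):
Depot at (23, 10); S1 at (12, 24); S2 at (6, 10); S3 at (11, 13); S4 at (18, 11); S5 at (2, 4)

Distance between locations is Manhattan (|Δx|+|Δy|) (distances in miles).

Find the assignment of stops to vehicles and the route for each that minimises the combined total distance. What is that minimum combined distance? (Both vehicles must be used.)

Check every non-empty split of the stops between the two vehicles; for each half take its own optimal tour:
  {S1} + {S2, S3, S4, S5}: 50 + 60 = 110
  {S2} + {S1, S3, S4, S5}: 34 + 82 = 116
  {S1, S2} + {S3, S4, S5}: 62 + 60 = 122
  {S3} + {S1, S2, S4, S5}: 30 + 82 = 112
  {S1, S3} + {S2, S4, S5}: 52 + 56 = 108
  {S2, S3} + {S1, S4, S5}: 40 + 82 = 122
  … (15 splits in total)
  {S4} + {S1, S2, S3, S5}: 12 + 82 = 94  ← best
Best: vehicle 1 Depot → S4 → Depot = 12; vehicle 2 Depot → S1 → S3 → S2 → S5 → Depot = 82; combined 94.

Minimum combined distance: 94 miles.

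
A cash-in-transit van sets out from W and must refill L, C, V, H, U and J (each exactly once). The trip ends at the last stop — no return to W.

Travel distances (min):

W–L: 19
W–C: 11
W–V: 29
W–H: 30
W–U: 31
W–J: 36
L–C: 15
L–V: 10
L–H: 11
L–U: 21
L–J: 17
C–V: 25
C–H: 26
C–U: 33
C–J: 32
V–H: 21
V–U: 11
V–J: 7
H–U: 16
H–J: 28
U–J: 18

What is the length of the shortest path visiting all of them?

Shortest open route: 71 min.

There are 6! = 720 possible orderings.
W → L → C → V → H → U → J: 19+15+25+21+16+18 = 114
W → L → C → V → H → J → U: 19+15+25+21+28+18 = 126
W → L → C → V → U → H → J: 19+15+25+11+16+28 = 114
W → L → C → V → U → J → H: 19+15+25+11+18+28 = 116
W → L → C → V → J → H → U: 19+15+25+7+28+16 = 110
W → L → C → V → J → U → H: 19+15+25+7+18+16 = 100
W → L → C → H → V → U → J: 19+15+26+21+11+18 = 110
W → L → C → H → V → J → U: 19+15+26+21+7+18 = 106
… (712 more)
W → C → L → H → U → V → J: 11+15+11+16+11+7 = 71  ← best
The minimum is 71.
One shortest path: W → C → L → H → U → V → J.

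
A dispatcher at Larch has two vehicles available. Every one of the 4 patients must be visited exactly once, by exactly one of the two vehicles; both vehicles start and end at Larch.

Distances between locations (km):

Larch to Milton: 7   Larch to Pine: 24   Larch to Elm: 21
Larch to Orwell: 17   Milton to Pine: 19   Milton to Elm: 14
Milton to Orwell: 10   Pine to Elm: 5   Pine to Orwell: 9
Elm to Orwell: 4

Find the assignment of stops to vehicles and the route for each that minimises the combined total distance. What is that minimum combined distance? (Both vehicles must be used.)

Minimum combined distance: 64 km.

Check every non-empty split of the stops between the two vehicles; for each half take its own optimal tour:
  {Milton} + {Pine, Elm, Orwell}: 14 + 50 = 64
  {Pine} + {Milton, Elm, Orwell}: 48 + 42 = 90
  {Milton, Pine} + {Elm, Orwell}: 50 + 42 = 92
  {Elm} + {Milton, Pine, Orwell}: 42 + 50 = 92
  {Milton, Elm} + {Pine, Orwell}: 42 + 50 = 92
  {Pine, Elm} + {Milton, Orwell}: 50 + 34 = 84
  … (7 splits in total)
Best: vehicle 1 Larch → Milton → Larch = 14; vehicle 2 Larch → Pine → Elm → Orwell → Larch = 50; combined 64.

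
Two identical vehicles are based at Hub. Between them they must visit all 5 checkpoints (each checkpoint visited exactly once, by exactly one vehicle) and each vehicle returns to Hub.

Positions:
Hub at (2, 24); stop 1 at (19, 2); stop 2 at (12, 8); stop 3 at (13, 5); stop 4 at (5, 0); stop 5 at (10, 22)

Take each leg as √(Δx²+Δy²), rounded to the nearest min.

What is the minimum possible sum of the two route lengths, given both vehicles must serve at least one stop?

Minimum combined distance: 83 min.

Try each way of splitting the stops between the two vehicles (each non-empty) and, for each split, find the best tour for each vehicle:
  {stop 1} + {stop 2, stop 3, stop 4, stop 5}: 56 + 58 = 114
  {stop 2} + {stop 1, stop 3, stop 4, stop 5}: 38 + 70 = 108
  {stop 1, stop 2} + {stop 3, stop 4, stop 5}: 56 + 58 = 114
  {stop 3} + {stop 1, stop 2, stop 4, stop 5}: 44 + 69 = 113
  {stop 1, stop 3} + {stop 2, stop 4, stop 5}: 57 + 57 = 114
  {stop 2, stop 3} + {stop 1, stop 4, stop 5}: 44 + 68 = 112
  … (15 splits in total)
  {stop 1, stop 2, stop 3, stop 4} + {stop 5}: 67 + 16 = 83  ← best
Best: vehicle 1 Hub → stop 2 → stop 3 → stop 1 → stop 4 → Hub = 67; vehicle 2 Hub → stop 5 → Hub = 16; combined 83.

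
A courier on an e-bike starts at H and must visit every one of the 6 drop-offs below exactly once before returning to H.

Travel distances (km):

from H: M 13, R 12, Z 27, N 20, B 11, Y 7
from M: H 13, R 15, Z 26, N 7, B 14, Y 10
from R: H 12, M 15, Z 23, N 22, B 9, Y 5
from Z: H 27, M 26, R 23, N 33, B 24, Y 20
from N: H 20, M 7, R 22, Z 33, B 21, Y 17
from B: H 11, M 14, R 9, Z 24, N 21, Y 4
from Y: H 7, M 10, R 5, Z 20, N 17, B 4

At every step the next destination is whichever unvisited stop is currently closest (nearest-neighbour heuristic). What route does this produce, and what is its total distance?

At H the remaining stops are Y 7, B 11, R 12, M 13, N 20, Z 27; go to Y.
At Y the remaining stops are B 4, R 5, M 10, N 17, Z 20; go to B.
At B the remaining stops are R 9, M 14, N 21, Z 24; go to R.
At R the remaining stops are M 15, N 22, Z 23; go to M.
At M the remaining stops are N 7, Z 26; go to N.
At N the remaining stops are Z 33; go to Z.
Return Z→H: 27.
Total = 7 + 4 + 9 + 15 + 7 + 33 + 27 = 102.

Nearest-neighbour total = 102 km; route H → Y → B → R → M → N → Z → H.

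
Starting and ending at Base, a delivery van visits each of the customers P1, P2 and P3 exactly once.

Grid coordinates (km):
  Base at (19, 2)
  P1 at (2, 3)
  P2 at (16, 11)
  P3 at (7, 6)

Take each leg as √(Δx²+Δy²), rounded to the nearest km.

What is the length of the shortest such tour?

Shortest round trip = 42 km.

With 3 stops there are 3!/2 = 3 distinct round trips (a route and its reverse cost the same).
Base-P1-P2-P3-Base: 17+16+10+13 = 56
Base-P1-P3-P2-Base: 17+6+10+9 = 42
Base-P2-P1-P3-Base: 9+16+6+13 = 44
The minimum is 42.
One optimal route: Base → P1 → P3 → P2 → Base (or its reverse).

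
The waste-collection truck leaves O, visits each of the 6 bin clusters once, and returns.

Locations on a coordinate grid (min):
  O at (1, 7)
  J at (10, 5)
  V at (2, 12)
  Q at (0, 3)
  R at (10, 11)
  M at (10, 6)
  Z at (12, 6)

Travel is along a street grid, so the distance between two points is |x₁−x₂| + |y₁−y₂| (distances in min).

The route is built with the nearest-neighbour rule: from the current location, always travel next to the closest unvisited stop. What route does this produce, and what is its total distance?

Total distance 46 min via the nearest-neighbour route O → Q → V → R → M → J → Z → O.

O → [Q:5 / V:6 / M:10 / J:11 / Z:12 / R:13] → Q (5)
Q → [V:11 / J:12 / M:13 / Z:15 / R:18] → V (11)
V → [R:9 / M:14 / J:15 / Z:16] → R (9)
R → [M:5 / J:6 / Z:7] → M (5)
M → [J:1 / Z:2] → J (1)
J → [Z:3] → Z (3)
Return Z→O: 12.
Total = 5 + 11 + 9 + 5 + 1 + 3 + 12 = 46.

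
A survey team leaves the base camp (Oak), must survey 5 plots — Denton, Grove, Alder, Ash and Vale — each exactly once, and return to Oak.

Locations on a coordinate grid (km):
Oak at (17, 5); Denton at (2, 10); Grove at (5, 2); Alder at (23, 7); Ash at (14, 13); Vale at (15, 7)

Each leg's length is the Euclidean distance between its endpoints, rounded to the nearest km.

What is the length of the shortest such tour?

Shortest round trip = 52 km.

Oak → Denton → Grove → Alder → Ash → Vale → Oak: 16+9+19+11+6+3 = 64
Oak → Denton → Grove → Alder → Vale → Ash → Oak: 16+9+19+8+6+9 = 67
Oak → Denton → Grove → Ash → Alder → Vale → Oak: 16+9+14+11+8+3 = 61
Oak → Denton → Grove → Ash → Vale → Alder → Oak: 16+9+14+6+8+6 = 59
Oak → Denton → Grove → Vale → Alder → Ash → Oak: 16+9+11+8+11+9 = 64
Oak → Denton → Grove → Vale → Ash → Alder → Oak: 16+9+11+6+11+6 = 59
Oak → Denton → Alder → Grove → Ash → Vale → Oak: 16+21+19+14+6+3 = 79
Oak → Denton → Alder → Grove → Vale → Ash → Oak: 16+21+19+11+6+9 = 82
Oak → Denton → Alder → Ash → Grove → Vale → Oak: 16+21+11+14+11+3 = 76
Oak → Denton → Alder → Ash → Vale → Grove → Oak: 16+21+11+6+11+12 = 77
Oak → Denton → Alder → Vale → Grove → Ash → Oak: 16+21+8+11+14+9 = 79
Oak → Denton → Alder → Vale → Ash → Grove → Oak: 16+21+8+6+14+12 = 77
Oak → Denton → Ash → Grove → Alder → Vale → Oak: 16+12+14+19+8+3 = 72
Oak → Denton → Ash → Grove → Vale → Alder → Oak: 16+12+14+11+8+6 = 67
… (46 more)
Oak → Alder → Ash → Denton → Grove → Vale → Oak: 6+11+12+9+11+3 = 52  ← best
The minimum is 52.
One optimal route: Oak → Alder → Ash → Denton → Grove → Vale → Oak (or its reverse).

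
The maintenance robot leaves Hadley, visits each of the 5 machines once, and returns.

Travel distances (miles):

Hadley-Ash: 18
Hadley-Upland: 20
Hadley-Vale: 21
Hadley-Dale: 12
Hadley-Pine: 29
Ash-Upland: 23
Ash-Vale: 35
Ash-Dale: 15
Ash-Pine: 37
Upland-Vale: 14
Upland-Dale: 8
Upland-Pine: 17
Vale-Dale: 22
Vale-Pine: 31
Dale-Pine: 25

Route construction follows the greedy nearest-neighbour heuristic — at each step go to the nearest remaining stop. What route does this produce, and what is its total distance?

From Hadley: distances to unvisited — Dale=12, Ash=18, Upland=20, Vale=21, Pine=29. Nearest is Dale (12).
From Dale: distances to unvisited — Upland=8, Ash=15, Vale=22, Pine=25. Nearest is Upland (8).
From Upland: distances to unvisited — Vale=14, Pine=17, Ash=23. Nearest is Vale (14).
From Vale: distances to unvisited — Pine=31, Ash=35. Nearest is Pine (31).
From Pine: distances to unvisited — Ash=37. Nearest is Ash (37).
Return Ash→Hadley: 18.
Total = 12 + 8 + 14 + 31 + 37 + 18 = 120.

Total distance 120 miles via the nearest-neighbour route Hadley → Dale → Upland → Vale → Pine → Ash → Hadley.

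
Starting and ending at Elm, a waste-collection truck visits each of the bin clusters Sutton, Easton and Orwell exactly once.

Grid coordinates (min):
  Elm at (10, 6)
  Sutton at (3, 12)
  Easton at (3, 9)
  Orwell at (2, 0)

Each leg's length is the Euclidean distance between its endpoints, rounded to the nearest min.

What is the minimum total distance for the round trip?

Elm → Sutton → Easton → Orwell → Elm: 9+3+9+10 = 31
Elm → Sutton → Orwell → Easton → Elm: 9+12+9+8 = 38
Elm → Easton → Sutton → Orwell → Elm: 8+3+12+10 = 33
The minimum is 31.
One optimal route: Elm → Sutton → Easton → Orwell → Elm (or its reverse).

Shortest round trip = 31 min.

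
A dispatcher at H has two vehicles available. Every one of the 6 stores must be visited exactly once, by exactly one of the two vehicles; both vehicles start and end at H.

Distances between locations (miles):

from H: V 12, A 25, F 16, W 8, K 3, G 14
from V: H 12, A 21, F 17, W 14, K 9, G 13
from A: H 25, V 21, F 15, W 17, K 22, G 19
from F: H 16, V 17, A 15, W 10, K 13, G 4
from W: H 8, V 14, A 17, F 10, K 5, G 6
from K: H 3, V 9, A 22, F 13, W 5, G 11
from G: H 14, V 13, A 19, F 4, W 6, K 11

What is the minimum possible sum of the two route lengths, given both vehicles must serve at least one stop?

72 miles — the smallest possible combined total.

There are 2^5 − 1 = 31 ways to divide the 6 stops into two non-empty groups. For each, the best each vehicle can do is its own shortest tour through its group:
  {V} + {A, F, W, K, G}: 24 + 58 = 82
  {A} + {V, F, W, K, G}: 50 + 47 = 97
  {V, A} + {F, W, K, G}: 58 + 34 = 92
  {F} + {V, A, W, K, G}: 32 + 66 = 98
  {V, F} + {A, W, K, G}: 45 + 58 = 103
  {A, F} + {V, W, K, G}: 56 + 39 = 95
  … (31 splits in total)
  {K} + {V, A, F, W, G}: 6 + 66 = 72  ← best
Best: vehicle 1 H → K → H = 6; vehicle 2 H → V → A → F → G → W → H = 66; combined 72.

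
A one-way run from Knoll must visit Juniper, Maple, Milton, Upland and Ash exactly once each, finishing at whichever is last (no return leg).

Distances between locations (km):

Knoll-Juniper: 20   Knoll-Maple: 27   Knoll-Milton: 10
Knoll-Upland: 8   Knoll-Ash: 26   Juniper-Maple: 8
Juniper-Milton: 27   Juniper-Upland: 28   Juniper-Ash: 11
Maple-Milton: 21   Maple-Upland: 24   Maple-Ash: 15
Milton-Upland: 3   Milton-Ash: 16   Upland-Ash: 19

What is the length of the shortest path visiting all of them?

There are 5! = 120 possible orderings.
Knoll → Juniper → Maple → Milton → Upland → Ash: 20+8+21+3+19 = 71
Knoll → Juniper → Maple → Milton → Ash → Upland: 20+8+21+16+19 = 84
Knoll → Juniper → Maple → Upland → Milton → Ash: 20+8+24+3+16 = 71
Knoll → Juniper → Maple → Upland → Ash → Milton: 20+8+24+19+16 = 87
Knoll → Juniper → Maple → Ash → Milton → Upland: 20+8+15+16+3 = 62
Knoll → Juniper → Maple → Ash → Upland → Milton: 20+8+15+19+3 = 65
Knoll → Juniper → Milton → Maple → Upland → Ash: 20+27+21+24+19 = 111
Knoll → Juniper → Milton → Maple → Ash → Upland: 20+27+21+15+19 = 102
Knoll → Juniper → Milton → Upland → Maple → Ash: 20+27+3+24+15 = 89
Knoll → Juniper → Milton → Upland → Ash → Maple: 20+27+3+19+15 = 84
Knoll → Juniper → Milton → Ash → Maple → Upland: 20+27+16+15+24 = 102
Knoll → Juniper → Milton → Ash → Upland → Maple: 20+27+16+19+24 = 106
Knoll → Juniper → Upland → Maple → Milton → Ash: 20+28+24+21+16 = 109
Knoll → Juniper → Upland → Maple → Ash → Milton: 20+28+24+15+16 = 103
… (106 more)
Knoll → Upland → Milton → Ash → Juniper → Maple: 8+3+16+11+8 = 46  ← best
The minimum is 46.
One shortest path: Knoll → Upland → Milton → Ash → Juniper → Maple.

Minimum one-way distance = 46 km.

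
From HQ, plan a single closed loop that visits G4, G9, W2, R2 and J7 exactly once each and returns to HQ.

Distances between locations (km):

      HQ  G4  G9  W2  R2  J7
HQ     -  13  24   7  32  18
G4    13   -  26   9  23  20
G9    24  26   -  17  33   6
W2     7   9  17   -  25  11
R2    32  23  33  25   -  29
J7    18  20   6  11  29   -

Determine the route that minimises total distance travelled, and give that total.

HQ → G4 → G9 → W2 → R2 → J7 → HQ: 13+26+17+25+29+18 = 128
HQ → G4 → G9 → W2 → J7 → R2 → HQ: 13+26+17+11+29+32 = 128
HQ → G4 → G9 → R2 → W2 → J7 → HQ: 13+26+33+25+11+18 = 126
HQ → G4 → G9 → R2 → J7 → W2 → HQ: 13+26+33+29+11+7 = 119
HQ → G4 → G9 → J7 → W2 → R2 → HQ: 13+26+6+11+25+32 = 113
HQ → G4 → G9 → J7 → R2 → W2 → HQ: 13+26+6+29+25+7 = 106
HQ → G4 → W2 → G9 → R2 → J7 → HQ: 13+9+17+33+29+18 = 119
HQ → G4 → W2 → G9 → J7 → R2 → HQ: 13+9+17+6+29+32 = 106
HQ → G4 → W2 → R2 → G9 → J7 → HQ: 13+9+25+33+6+18 = 104
HQ → G4 → W2 → R2 → J7 → G9 → HQ: 13+9+25+29+6+24 = 106
HQ → G4 → W2 → J7 → G9 → R2 → HQ: 13+9+11+6+33+32 = 104
HQ → G4 → W2 → J7 → R2 → G9 → HQ: 13+9+11+29+33+24 = 119
HQ → G4 → R2 → G9 → W2 → J7 → HQ: 13+23+33+17+11+18 = 115
HQ → G4 → R2 → G9 → J7 → W2 → HQ: 13+23+33+6+11+7 = 93
… (46 more)
The minimum is 93.
One optimal route: HQ → G4 → R2 → G9 → J7 → W2 → HQ (or its reverse).

93 km — the shortest possible round trip.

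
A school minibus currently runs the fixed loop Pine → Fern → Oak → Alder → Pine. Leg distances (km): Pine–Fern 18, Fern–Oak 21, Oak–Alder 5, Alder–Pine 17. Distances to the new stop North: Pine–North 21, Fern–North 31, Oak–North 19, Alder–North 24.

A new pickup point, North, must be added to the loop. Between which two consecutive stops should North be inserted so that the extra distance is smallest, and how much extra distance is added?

Adding 28 km by placing North on the Alder–Pine leg.

Insertion cost between consecutive stops i–j is d(i,North) + d(North,j) − d(i,j):
  between Pine and Fern: 21 + 31 − 18 = 34
  between Fern and Oak: 31 + 19 − 21 = 29
  between Oak and Alder: 19 + 24 − 5 = 38
  between Alder and Pine: 24 + 21 − 17 = 28
Cheapest insertion is between Alder and Pine, adding 28.
New total = 61 + 28 = 89.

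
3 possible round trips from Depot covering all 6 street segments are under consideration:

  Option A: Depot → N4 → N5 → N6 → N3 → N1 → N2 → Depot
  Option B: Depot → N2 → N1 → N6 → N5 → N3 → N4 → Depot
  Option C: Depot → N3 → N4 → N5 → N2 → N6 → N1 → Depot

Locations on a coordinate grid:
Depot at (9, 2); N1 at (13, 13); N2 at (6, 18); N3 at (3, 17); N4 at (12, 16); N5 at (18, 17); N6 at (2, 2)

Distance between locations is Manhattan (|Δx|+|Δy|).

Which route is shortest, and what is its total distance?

108 — Option C is the shortest.

Option A: 17 + 7 + 31 + 16 + 14 + 12 + 19 = 116
Option B: 19 + 12 + 22 + 31 + 15 + 10 + 17 = 126
Option C: 21 + 10 + 7 + 13 + 20 + 22 + 15 = 108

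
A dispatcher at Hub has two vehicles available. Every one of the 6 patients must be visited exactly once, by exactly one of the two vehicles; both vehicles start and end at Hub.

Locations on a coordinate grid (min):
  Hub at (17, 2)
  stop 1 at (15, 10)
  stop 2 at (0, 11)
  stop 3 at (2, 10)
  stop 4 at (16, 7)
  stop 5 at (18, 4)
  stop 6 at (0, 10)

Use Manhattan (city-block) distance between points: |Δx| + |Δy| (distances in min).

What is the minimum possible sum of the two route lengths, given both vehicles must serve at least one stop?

58 min — the smallest possible combined total.

There are 2^5 − 1 = 31 ways to divide the 6 stops into two non-empty groups. For each, the best each vehicle can do is its own shortest tour through its group:
  {stop 1} + {stop 2, stop 3, stop 4, stop 5, stop 6}: 20 + 54 = 74
  {stop 2} + {stop 1, stop 3, stop 4, stop 5, stop 6}: 52 + 52 = 104
  {stop 1, stop 2} + {stop 3, stop 4, stop 5, stop 6}: 52 + 52 = 104
  {stop 3} + {stop 1, stop 2, stop 4, stop 5, stop 6}: 46 + 54 = 100
  {stop 1, stop 3} + {stop 2, stop 4, stop 5, stop 6}: 46 + 54 = 100
  {stop 2, stop 3} + {stop 1, stop 4, stop 5, stop 6}: 52 + 52 = 104
  … (31 splits in total)
  {stop 5} + {stop 1, stop 2, stop 3, stop 4, stop 6}: 6 + 52 = 58  ← best
Best: vehicle 1 Hub → stop 5 → Hub = 6; vehicle 2 Hub → stop 1 → stop 2 → stop 6 → stop 3 → stop 4 → Hub = 52; combined 58.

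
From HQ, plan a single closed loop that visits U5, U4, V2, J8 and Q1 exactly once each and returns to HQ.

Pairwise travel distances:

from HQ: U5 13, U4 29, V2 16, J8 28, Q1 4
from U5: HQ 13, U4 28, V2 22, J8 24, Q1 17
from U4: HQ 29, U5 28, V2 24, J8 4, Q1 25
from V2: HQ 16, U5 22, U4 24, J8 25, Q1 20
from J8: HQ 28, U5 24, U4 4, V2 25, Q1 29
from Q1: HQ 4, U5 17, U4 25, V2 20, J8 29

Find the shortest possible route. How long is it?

Shortest round trip = 89.

With 5 stops there are 5!/2 = 60 distinct round trips (a route and its reverse cost the same).
HQ - U5 - U4 - V2 - J8 - Q1 - HQ: 13+28+24+25+29+4 = 123
HQ - U5 - U4 - V2 - Q1 - J8 - HQ: 13+28+24+20+29+28 = 142
HQ - U5 - U4 - J8 - V2 - Q1 - HQ: 13+28+4+25+20+4 = 94
HQ - U5 - U4 - J8 - Q1 - V2 - HQ: 13+28+4+29+20+16 = 110
HQ - U5 - U4 - Q1 - V2 - J8 - HQ: 13+28+25+20+25+28 = 139
HQ - U5 - U4 - Q1 - J8 - V2 - HQ: 13+28+25+29+25+16 = 136
HQ - U5 - V2 - U4 - J8 - Q1 - HQ: 13+22+24+4+29+4 = 96
HQ - U5 - V2 - U4 - Q1 - J8 - HQ: 13+22+24+25+29+28 = 141
HQ - U5 - V2 - J8 - U4 - Q1 - HQ: 13+22+25+4+25+4 = 93
HQ - U5 - V2 - J8 - Q1 - U4 - HQ: 13+22+25+29+25+29 = 143
HQ - U5 - V2 - Q1 - U4 - J8 - HQ: 13+22+20+25+4+28 = 112
HQ - U5 - V2 - Q1 - J8 - U4 - HQ: 13+22+20+29+4+29 = 117
HQ - U5 - J8 - U4 - V2 - Q1 - HQ: 13+24+4+24+20+4 = 89
HQ - U5 - J8 - U4 - Q1 - V2 - HQ: 13+24+4+25+20+16 = 102
… (46 more)
The minimum is 89.
One optimal route: HQ → U5 → J8 → U4 → V2 → Q1 → HQ (or its reverse).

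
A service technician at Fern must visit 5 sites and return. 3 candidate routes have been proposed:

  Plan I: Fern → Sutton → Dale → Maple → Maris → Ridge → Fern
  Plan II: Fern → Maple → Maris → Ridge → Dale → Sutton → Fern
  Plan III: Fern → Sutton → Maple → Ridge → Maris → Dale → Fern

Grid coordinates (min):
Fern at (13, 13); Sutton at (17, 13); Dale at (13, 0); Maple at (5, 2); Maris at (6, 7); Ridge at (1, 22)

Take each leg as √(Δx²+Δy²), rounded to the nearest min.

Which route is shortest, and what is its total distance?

Plan I: 4 + 14 + 8 + 5 + 16 + 15 = 62
Plan II: 14 + 5 + 16 + 25 + 14 + 4 = 78
Plan III: 4 + 16 + 20 + 16 + 10 + 13 = 79

Shortest is Plan I, total 62 min.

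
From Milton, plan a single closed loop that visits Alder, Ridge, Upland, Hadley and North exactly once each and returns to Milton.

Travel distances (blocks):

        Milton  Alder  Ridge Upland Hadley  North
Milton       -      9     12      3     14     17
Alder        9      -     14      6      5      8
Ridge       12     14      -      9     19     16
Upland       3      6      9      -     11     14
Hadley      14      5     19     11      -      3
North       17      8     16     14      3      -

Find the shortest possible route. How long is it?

Shortest round trip = 45 blocks.

With 5 stops there are 5!/2 = 60 distinct round trips (a route and its reverse cost the same).
Milton - Alder - Ridge - Upland - Hadley - North - Milton: 9+14+9+11+3+17 = 63
Milton - Alder - Ridge - Upland - North - Hadley - Milton: 9+14+9+14+3+14 = 63
Milton - Alder - Ridge - Hadley - Upland - North - Milton: 9+14+19+11+14+17 = 84
Milton - Alder - Ridge - Hadley - North - Upland - Milton: 9+14+19+3+14+3 = 62
Milton - Alder - Ridge - North - Upland - Hadley - Milton: 9+14+16+14+11+14 = 78
Milton - Alder - Ridge - North - Hadley - Upland - Milton: 9+14+16+3+11+3 = 56
Milton - Alder - Upland - Ridge - Hadley - North - Milton: 9+6+9+19+3+17 = 63
Milton - Alder - Upland - Ridge - North - Hadley - Milton: 9+6+9+16+3+14 = 57
Milton - Alder - Upland - Hadley - Ridge - North - Milton: 9+6+11+19+16+17 = 78
Milton - Alder - Upland - Hadley - North - Ridge - Milton: 9+6+11+3+16+12 = 57
Milton - Alder - Upland - North - Ridge - Hadley - Milton: 9+6+14+16+19+14 = 78
Milton - Alder - Upland - North - Hadley - Ridge - Milton: 9+6+14+3+19+12 = 63
Milton - Alder - Hadley - Ridge - Upland - North - Milton: 9+5+19+9+14+17 = 73
Milton - Alder - Hadley - Ridge - North - Upland - Milton: 9+5+19+16+14+3 = 66
… (46 more)
Milton - Alder - Hadley - North - Ridge - Upland - Milton: 9+5+3+16+9+3 = 45  ← best
The minimum is 45.
One optimal route: Milton → Alder → Hadley → North → Ridge → Upland → Milton (or its reverse).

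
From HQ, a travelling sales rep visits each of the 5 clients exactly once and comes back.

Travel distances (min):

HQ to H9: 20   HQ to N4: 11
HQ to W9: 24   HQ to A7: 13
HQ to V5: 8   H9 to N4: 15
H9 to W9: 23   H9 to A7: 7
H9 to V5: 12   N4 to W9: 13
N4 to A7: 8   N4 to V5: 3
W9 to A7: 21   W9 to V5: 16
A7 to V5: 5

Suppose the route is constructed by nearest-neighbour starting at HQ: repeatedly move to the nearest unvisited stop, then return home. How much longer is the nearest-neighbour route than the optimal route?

HQ: V5=8, N4=11, A7=13, H9=20, W9=24 ⇒ V5
V5: N4=3, A7=5, H9=12, W9=16 ⇒ N4
N4: A7=8, W9=13, H9=15 ⇒ A7
A7: H9=7, W9=21 ⇒ H9
H9: W9=23 ⇒ W9
NN route HQ → V5 → N4 → A7 → H9 → W9 → HQ costs 73.
Optimal: HQ → N4 → W9 → H9 → A7 → V5 → HQ costs 67 (by enumerating all 60 distinct tours).
Excess = 73 − 67 = 6.

Excess over optimum: 6 min.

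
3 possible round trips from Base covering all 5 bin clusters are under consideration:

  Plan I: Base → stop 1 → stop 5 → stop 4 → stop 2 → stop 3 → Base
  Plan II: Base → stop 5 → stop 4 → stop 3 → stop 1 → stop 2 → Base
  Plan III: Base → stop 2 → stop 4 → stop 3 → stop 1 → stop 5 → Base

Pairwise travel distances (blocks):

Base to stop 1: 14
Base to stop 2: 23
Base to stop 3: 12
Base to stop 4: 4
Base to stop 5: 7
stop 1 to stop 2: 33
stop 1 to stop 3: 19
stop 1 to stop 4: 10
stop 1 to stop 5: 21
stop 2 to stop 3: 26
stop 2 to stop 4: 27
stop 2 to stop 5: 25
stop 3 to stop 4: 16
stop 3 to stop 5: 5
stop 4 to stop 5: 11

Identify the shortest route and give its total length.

Plan I: 14 + 21 + 11 + 27 + 26 + 12 = 111
Plan II: 7 + 11 + 16 + 19 + 33 + 23 = 109
Plan III: 23 + 27 + 16 + 19 + 21 + 7 = 113

Shortest is Plan II, total 109 blocks.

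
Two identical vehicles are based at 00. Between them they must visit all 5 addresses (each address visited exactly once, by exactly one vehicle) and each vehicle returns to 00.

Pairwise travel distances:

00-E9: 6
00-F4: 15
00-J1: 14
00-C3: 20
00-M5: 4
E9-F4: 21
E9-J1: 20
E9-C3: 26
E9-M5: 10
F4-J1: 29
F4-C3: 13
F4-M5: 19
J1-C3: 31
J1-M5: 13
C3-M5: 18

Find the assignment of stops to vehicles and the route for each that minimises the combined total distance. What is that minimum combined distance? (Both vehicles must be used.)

85 — the smallest possible combined total.

Try each way of splitting the stops between the two vehicles (each non-empty) and, for each split, find the best tour for each vehicle:
  {E9} + {F4, J1, C3, M5}: 12 + 73 = 85
  {F4} + {E9, J1, C3, M5}: 30 + 77 = 107
  {E9, F4} + {J1, C3, M5}: 42 + 65 = 107
  {J1} + {E9, F4, C3, M5}: 28 + 62 = 90
  {E9, J1} + {F4, C3, M5}: 40 + 50 = 90
  {F4, J1} + {E9, C3, M5}: 58 + 54 = 112
  … (15 splits in total)
Best: vehicle 1 00 → E9 → 00 = 12; vehicle 2 00 → F4 → C3 → M5 → J1 → 00 = 73; combined 85.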